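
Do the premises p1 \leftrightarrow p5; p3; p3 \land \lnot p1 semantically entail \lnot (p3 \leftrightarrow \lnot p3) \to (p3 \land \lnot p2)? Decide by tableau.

Initial set: {(p1 \leftrightarrow p5); p3; (p3 \land \lnot p1); \lnot (\lnot (p3 \leftrightarrow \lnot p3) \to (p3 \land \lnot p2))}.
(p3 \land \lnot p1): α-rule — add p3, \lnot p1.
\lnot (\lnot (p3 \leftrightarrow \lnot p3) \to (p3 \land \lnot p2)): α-rule — add \lnot (p3 \leftrightarrow \lnot p3), \lnot (p3 \land \lnot p2).
(p1 \leftrightarrow p5): β-rule — branch into p1, p5  //  \lnot p1, \lnot p5.
  branch 1 (add p1, p5):
    × closes — contains both p1 and \lnot p1.
  branch 2 (add \lnot p1, \lnot p5):
    \lnot (p3 \leftrightarrow \lnot p3): β-rule — branch into p3, \lnot \lnot p3  //  \lnot p3, \lnot p3.
      branch 2.1 (add p3, \lnot \lnot p3):
        \lnot (p3 \land \lnot p2): β-rule — branch into \lnot p3  //  \lnot \lnot p2.
          branch 2.1.1 (add \lnot p3):
            × closes — contains both p3 and \lnot p3.
          branch 2.1.2 (add \lnot \lnot p2):
            ○ open, literals {p1=F, p2=T, p3=T, p5=F}.
      branch 2.2 (add \lnot p3, \lnot p3):
        × closes — contains both p3 and \lnot p3.
3 branches closed, 1 open.
An open branch gives a countermodel: p1=F, p2=T, p3=T, p5=F (unmentioned atoms arbitrary); the premises hold there but the conclusion fails.

No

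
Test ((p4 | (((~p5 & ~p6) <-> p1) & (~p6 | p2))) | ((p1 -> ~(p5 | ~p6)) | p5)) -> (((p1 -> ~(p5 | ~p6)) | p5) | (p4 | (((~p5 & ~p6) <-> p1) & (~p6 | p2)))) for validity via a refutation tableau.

Valid

Assume the negation and expand:
Initial set: {~(((p4 | (((~p5 & ~p6) <-> p1) & (~p6 | p2))) | ((p1 -> ~(p5 | ~p6)) | p5)) -> (((p1 -> ~(p5 | ~p6)) | p5) | (p4 | (((~p5 & ~p6) <-> p1) & (~p6 | p2)))))}.
~(((p4 | (((~p5 & ~p6) <-> p1) & (~p6 | p2))) | ((p1 -> ~(p5 | ~p6)) | p5)) -> (((p1 -> ~(p5 | ~p6)) | p5) | (p4 | (((~p5 & ~p6) <-> p1) & (~p6 | p2))))): α-rule — add ((p4 | (((~p5 & ~p6) <-> p1) & (~p6 | p2))) | ((p1 -> ~(p5 | ~p6)) | p5)), ~(((p1 -> ~(p5 | ~p6)) | p5) | (p4 | (((~p5 & ~p6) <-> p1) & (~p6 | p2)))).
~(((p1 -> ~(p5 | ~p6)) | p5) | (p4 | (((~p5 & ~p6) <-> p1) & (~p6 | p2)))): α-rule — add ~((p1 -> ~(p5 | ~p6)) | p5), ~(p4 | (((~p5 & ~p6) <-> p1) & (~p6 | p2))).
~((p1 -> ~(p5 | ~p6)) | p5): α-rule — add ~(p1 -> ~(p5 | ~p6)), ~p5.
~(p4 | (((~p5 & ~p6) <-> p1) & (~p6 | p2))): α-rule — add ~p4, ~(((~p5 & ~p6) <-> p1) & (~p6 | p2)).
~(p1 -> ~(p5 | ~p6)): α-rule — add p1, ~~(p5 | ~p6).
((p4 | (((~p5 & ~p6) <-> p1) & (~p6 | p2))) | ((p1 -> ~(p5 | ~p6)) | p5)): β-rule — branch into (p4 | (((~p5 & ~p6) <-> p1) & (~p6 | p2)))  //  ((p1 -> ~(p5 | ~p6)) | p5).
  branch 1 (add (p4 | (((~p5 & ~p6) <-> p1) & (~p6 | p2)))):
    ~(((~p5 & ~p6) <-> p1) & (~p6 | p2)): β-rule — branch into ~((~p5 & ~p6) <-> p1)  //  ~(~p6 | p2).
      branch 1.1 (add ~((~p5 & ~p6) <-> p1)):
        ~~(p5 | ~p6): β-rule — branch into p5  //  ~p6.
          branch 1.1.1 (add p5):
            × closes — contains both p5 and ~p5.
          branch 1.1.2 (add ~p6):
            (p4 | (((~p5 & ~p6) <-> p1) & (~p6 | p2))): β-rule — branch into p4  //  (((~p5 & ~p6) <-> p1) & (~p6 | p2)).
              branch 1.1.2.1 (add p4):
                × closes — contains both p4 and ~p4.
              branch 1.1.2.2 (add (((~p5 & ~p6) <-> p1) & (~p6 | p2))):
                (((~p5 & ~p6) <-> p1) & (~p6 | p2)): α-rule — add ((~p5 & ~p6) <-> p1), (~p6 | p2).
                ~((~p5 & ~p6) <-> p1): β-rule — branch into (~p5 & ~p6), ~p1  //  ~(~p5 & ~p6), p1.
                  branch 1.1.2.2.1 (add (~p5 & ~p6), ~p1):
                    × closes — contains both p1 and ~p1.
                  branch 1.1.2.2.2 (add ~(~p5 & ~p6), p1):
                    ((~p5 & ~p6) <-> p1): β-rule — branch into (~p5 & ~p6), p1  //  ~(~p5 & ~p6), ~p1.
                      branch 1.1.2.2.2.1 (add (~p5 & ~p6), p1):
                        (~p5 & ~p6): α-rule — add ~p5, ~p6.
                        (~p6 | p2): β-rule — branch into ~p6  //  p2.
                          branch 1.1.2.2.2.1.1 (add ~p6):
                            ~(~p5 & ~p6): β-rule — branch into ~~p5  //  ~~p6.
                              branch 1.1.2.2.2.1.1.1 (add ~~p5):
                                × closes — contains both p5 and ~p5.
                              branch 1.1.2.2.2.1.1.2 (add ~~p6):
                                × closes — contains both p6 and ~p6.
                          branch 1.1.2.2.2.1.2 (add p2):
                            ~(~p5 & ~p6): β-rule — branch into ~~p5  //  ~~p6.
                              branch 1.1.2.2.2.1.2.1 (add ~~p5):
                                × closes — contains both p5 and ~p5.
                              branch 1.1.2.2.2.1.2.2 (add ~~p6):
                                × closes — contains both p6 and ~p6.
                      branch 1.1.2.2.2.2 (add ~(~p5 & ~p6), ~p1):
                        × closes — contains both p1 and ~p1.
      branch 1.2 (add ~(~p6 | p2)):
        ~(~p6 | p2): α-rule — add ~~p6, ~p2.
        ~~(p5 | ~p6): β-rule — branch into p5  //  ~p6.
          branch 1.2.1 (add p5):
            × closes — contains both p5 and ~p5.
          branch 1.2.2 (add ~p6):
            × closes — contains both p6 and ~p6.
  branch 2 (add ((p1 -> ~(p5 | ~p6)) | p5)):
    ~(((~p5 & ~p6) <-> p1) & (~p6 | p2)): β-rule — branch into ~((~p5 & ~p6) <-> p1)  //  ~(~p6 | p2).
      branch 2.1 (add ~((~p5 & ~p6) <-> p1)):
        ~~(p5 | ~p6): β-rule — branch into p5  //  ~p6.
          branch 2.1.1 (add p5):
            × closes — contains both p5 and ~p5.
          branch 2.1.2 (add ~p6):
            ((p1 -> ~(p5 | ~p6)) | p5): β-rule — branch into (p1 -> ~(p5 | ~p6))  //  p5.
              branch 2.1.2.1 (add (p1 -> ~(p5 | ~p6))):
                ~((~p5 & ~p6) <-> p1): β-rule — branch into (~p5 & ~p6), ~p1  //  ~(~p5 & ~p6), p1.
                  branch 2.1.2.1.1 (add (~p5 & ~p6), ~p1):
                    × closes — contains both p1 and ~p1.
                  branch 2.1.2.1.2 (add ~(~p5 & ~p6), p1):
                    (p1 -> ~(p5 | ~p6)): β-rule — branch into ~p1  //  ~(p5 | ~p6).
                      branch 2.1.2.1.2.1 (add ~p1):
                        × closes — contains both p1 and ~p1.
                      branch 2.1.2.1.2.2 (add ~(p5 | ~p6)):
                        ~(p5 | ~p6): α-rule — add ~p5, ~~p6.
                        × closes — contains both p6 and ~p6.
              branch 2.1.2.2 (add p5):
                × closes — contains both p5 and ~p5.
      branch 2.2 (add ~(~p6 | p2)):
        ~(~p6 | p2): α-rule — add ~~p6, ~p2.
        ~~(p5 | ~p6): β-rule — branch into p5  //  ~p6.
          branch 2.2.1 (add p5):
            × closes — contains both p5 and ~p5.
          branch 2.2.2 (add ~p6):
            × closes — contains both p6 and ~p6.
All 17 branches close.
Every branch closed, so the negation is unsatisfiable and the formula is valid.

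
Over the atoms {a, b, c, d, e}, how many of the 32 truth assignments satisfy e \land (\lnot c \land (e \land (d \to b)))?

Initial set: {(e \land (\lnot c \land (e \land (d \to b))))}.
(e \land (\lnot c \land (e \land (d \to b)))): α-rule — add e, (\lnot c \land (e \land (d \to b))).
(\lnot c \land (e \land (d \to b))): α-rule — add \lnot c, (e \land (d \to b)).
(e \land (d \to b)): α-rule — add e, (d \to b).
(d \to b): β-rule — branch into \lnot d  //  b.
  branch 1 (add \lnot d):
    ○ open, literals {c=0, d=0, e=1}.
  branch 2 (add b):
    ○ open, literals {b=1, c=0, e=1}.
0 branches closed, 2 open.
Each open branch fixes some atoms; the unmentioned ones are free. Counting distinct full assignments: branch {c=0, d=0, e=1} (a, b) contributes 4 new; branch {b=1, c=0, e=1} (a, d) contributes 2 new. Total: 6.

6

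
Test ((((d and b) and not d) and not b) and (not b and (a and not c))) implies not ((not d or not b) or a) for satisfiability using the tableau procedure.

Initial set: {(((((d and b) and not d) and not b) and (not b and (a and not c))) implies not ((not d or not b) or a))}.
(((((d and b) and not d) and not b) and (not b and (a and not c))) implies not ((not d or not b) or a)): β-rule — branch into not ((((d and b) and not d) and not b) and (not b and (a and not c)))  //  not ((not d or not b) or a).
  branch 1 (add not ((((d and b) and not d) and not b) and (not b and (a and not c)))):
    not ((((d and b) and not d) and not b) and (not b and (a and not c))): β-rule — branch into not (((d and b) and not d) and not b)  //  not (not b and (a and not c)).
      branch 1.1 (add not (((d and b) and not d) and not b)):
        not (((d and b) and not d) and not b): β-rule — branch into not ((d and b) and not d)  //  not not b.
          branch 1.1.1 (add not ((d and b) and not d)):
            not ((d and b) and not d): β-rule — branch into not (d and b)  //  not not d.
              branch 1.1.1.1 (add not (d and b)):
                not (d and b): β-rule — branch into not d  //  not b.
                  branch 1.1.1.1.1 (add not d):
                    ○ open, literals {d=false}.
                  branch 1.1.1.1.2 (add not b):
                    ○ open, literals {b=false}.
              branch 1.1.1.2 (add not not d):
                ○ open, literals {d=true}.
          branch 1.1.2 (add not not b):
            ○ open, literals {b=true}.
      branch 1.2 (add not (not b and (a and not c))):
        not (not b and (a and not c)): β-rule — branch into not not b  //  not (a and not c).
          branch 1.2.1 (add not not b):
            ○ open, literals {b=true}.
          branch 1.2.2 (add not (a and not c)):
            not (a and not c): β-rule — branch into not a  //  not not c.
              branch 1.2.2.1 (add not a):
                ○ open, literals {a=false}.
              branch 1.2.2.2 (add not not c):
                ○ open, literals {c=true}.
  branch 2 (add not ((not d or not b) or a)):
    not ((not d or not b) or a): α-rule — add not (not d or not b), not a.
    not (not d or not b): α-rule — add not not d, not not b.
    ○ open, literals {a=false, b=true, d=true}.
0 branches closed, 8 open.
An open branch gives a satisfying assignment: d=false.

Satisfiable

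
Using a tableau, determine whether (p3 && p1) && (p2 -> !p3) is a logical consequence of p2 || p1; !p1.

Initial set: {(p2 || p1); !p1; !((p3 && p1) && (p2 -> !p3))}.
(p2 || p1): β-rule — branch into p2  //  p1.
  branch 1 (add p2):
    !((p3 && p1) && (p2 -> !p3)): β-rule — branch into !(p3 && p1)  //  !(p2 -> !p3).
      branch 1.1 (add !(p3 && p1)):
        !(p3 && p1): β-rule — branch into !p3  //  !p1.
          branch 1.1.1 (add !p3):
            ○ open, literals {p1=false, p2=true, p3=false}.
          branch 1.1.2 (add !p1):
            ○ open, literals {p1=false, p2=true}.
      branch 1.2 (add !(p2 -> !p3)):
        !(p2 -> !p3): α-rule — add p2, !!p3.
        ○ open, literals {p1=false, p2=true, p3=true}.
  branch 2 (add p1):
    × closes — contains both p1 and !p1.
1 branch closed, 3 open.
An open branch gives a countermodel: p1=false, p2=true, p3=false (unmentioned atoms arbitrary); the premises hold there but the conclusion fails.

No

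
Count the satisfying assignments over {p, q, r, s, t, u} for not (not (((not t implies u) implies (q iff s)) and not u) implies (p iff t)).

20

Initial set: {T not (not (((not t implies u) implies (q iff s)) and not u) implies (p iff t))}.
T not (not (((not t implies u) implies (q iff s)) and not u) implies (p iff t)): α-rule — add T not (((not t implies u) implies (q iff s)) and not u), F (p iff t).
T not (((not t implies u) implies (q iff s)) and not u): β-rule — branch into F ((not t implies u) implies (q iff s))  //  F not u.
  branch 1 (add F ((not t implies u) implies (q iff s))):
    F ((not t implies u) implies (q iff s)): α-rule — add T (not t implies u), F (q iff s).
    F (p iff t): β-rule — branch into T p, F t  //  F p, T t.
      branch 1.1 (add T p, F t):
        T (not t implies u): β-rule — branch into F not t  //  T u.
          branch 1.1.1 (add F not t):
            × closes — contains both t and not t.
          branch 1.1.2 (add T u):
            F (q iff s): β-rule — branch into T q, F s  //  F q, T s.
              branch 1.1.2.1 (add T q, F s):
                ○ open, literals {p=T, q=T, s=F, t=F, u=T}.
              branch 1.1.2.2 (add F q, T s):
                ○ open, literals {p=T, q=F, s=T, t=F, u=T}.
      branch 1.2 (add F p, T t):
        T (not t implies u): β-rule — branch into F not t  //  T u.
          branch 1.2.1 (add F not t):
            F (q iff s): β-rule — branch into T q, F s  //  F q, T s.
              branch 1.2.1.1 (add T q, F s):
                ○ open, literals {p=F, q=T, s=F, t=T}.
              branch 1.2.1.2 (add F q, T s):
                ○ open, literals {p=F, q=F, s=T, t=T}.
          branch 1.2.2 (add T u):
            F (q iff s): β-rule — branch into T q, F s  //  F q, T s.
              branch 1.2.2.1 (add T q, F s):
                ○ open, literals {p=F, q=T, s=F, t=T, u=T}.
              branch 1.2.2.2 (add F q, T s):
                ○ open, literals {p=F, q=F, s=T, t=T, u=T}.
  branch 2 (add F not u):
    F (p iff t): β-rule — branch into T p, F t  //  F p, T t.
      branch 2.1 (add T p, F t):
        ○ open, literals {p=T, t=F, u=T}.
      branch 2.2 (add F p, T t):
        ○ open, literals {p=F, t=T, u=T}.
1 branch closed, 8 open.
Each open branch fixes some atoms; the unmentioned ones are free. Counting distinct full assignments: branch {p=T, q=T, s=F, t=F, u=T} (r) contributes 2 new; branch {p=T, q=F, s=T, t=F, u=T} (r) contributes 2 new; branch {p=F, q=T, s=F, t=T} (r, u) contributes 4 new; branch {p=F, q=F, s=T, t=T} (r, u) contributes 4 new; branch {p=F, q=T, s=F, t=T, u=T} (r) contributes 0 new; branch {p=F, q=F, s=T, t=T, u=T} (r) contributes 0 new; branch {p=T, t=F, u=T} (q, r, s) contributes 4 new; branch {p=F, t=T, u=T} (q, r, s) contributes 4 new. Total: 20.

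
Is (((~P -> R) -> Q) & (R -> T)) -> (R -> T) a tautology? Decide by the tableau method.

Valid

Assume the negation and expand:
Initial set: {~((((~P -> R) -> Q) & (R -> T)) -> (R -> T))}.
~((((~P -> R) -> Q) & (R -> T)) -> (R -> T)): α-rule — add (((~P -> R) -> Q) & (R -> T)), ~(R -> T).
(((~P -> R) -> Q) & (R -> T)): α-rule — add ((~P -> R) -> Q), (R -> T).
~(R -> T): α-rule — add R, ~T.
((~P -> R) -> Q): β-rule — branch into ~(~P -> R)  //  Q.
  branch 1 (add ~(~P -> R)):
    ~(~P -> R): α-rule — add ~P, ~R.
    × closes — contains both R and ~R.
  branch 2 (add Q):
    (R -> T): β-rule — branch into ~R  //  T.
      branch 2.1 (add ~R):
        × closes — contains both R and ~R.
      branch 2.2 (add T):
        × closes — contains both T and ~T.
All 3 branches close.
Every branch closed, so the negation is unsatisfiable and the formula is valid.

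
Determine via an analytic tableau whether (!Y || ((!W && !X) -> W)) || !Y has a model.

Satisfiable

Initial set: {((!Y || ((!W && !X) -> W)) || !Y)}.
((!Y || ((!W && !X) -> W)) || !Y): β-rule — branch into (!Y || ((!W && !X) -> W))  //  !Y.
  branch 1 (add (!Y || ((!W && !X) -> W))):
    (!Y || ((!W && !X) -> W)): β-rule — branch into !Y  //  ((!W && !X) -> W).
      branch 1.1 (add !Y):
        ○ open, literals {Y=0}.
      branch 1.2 (add ((!W && !X) -> W)):
        ((!W && !X) -> W): β-rule — branch into !(!W && !X)  //  W.
          branch 1.2.1 (add !(!W && !X)):
            !(!W && !X): β-rule — branch into !!W  //  !!X.
              branch 1.2.1.1 (add !!W):
                ○ open, literals {W=1}.
              branch 1.2.1.2 (add !!X):
                ○ open, literals {X=1}.
          branch 1.2.2 (add W):
            ○ open, literals {W=1}.
  branch 2 (add !Y):
    ○ open, literals {Y=0}.
0 branches closed, 5 open.
An open branch gives a satisfying assignment: Y=0.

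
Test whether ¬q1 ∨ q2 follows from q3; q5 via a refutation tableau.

No

Initial set: {q3; q5; ¬(¬q1 ∨ q2)}.
¬(¬q1 ∨ q2): α-rule — add ¬¬q1, ¬q2.
○ open, literals {q1=1, q2=0, q3=1, q5=1}.
0 branches closed, 1 open.
An open branch gives a countermodel: q1=1, q2=0, q3=1, q5=1 (unmentioned atoms arbitrary); the premises hold there but the conclusion fails.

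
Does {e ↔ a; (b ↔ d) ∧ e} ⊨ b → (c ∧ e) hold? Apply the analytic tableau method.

No

Initial set: {(e ↔ a); ((b ↔ d) ∧ e); ¬(b → (c ∧ e))}.
((b ↔ d) ∧ e): α-rule — add (b ↔ d), e.
¬(b → (c ∧ e)): α-rule — add b, ¬(c ∧ e).
(e ↔ a): β-rule — branch into e, a  //  ¬e, ¬a.
  branch 1 (add e, a):
    (b ↔ d): β-rule — branch into b, d  //  ¬b, ¬d.
      branch 1.1 (add b, d):
        ¬(c ∧ e): β-rule — branch into ¬c  //  ¬e.
          branch 1.1.1 (add ¬c):
            ○ open, literals {a=true, b=true, c=false, d=true, e=true}.
          branch 1.1.2 (add ¬e):
            × closes — contains both e and ¬e.
      branch 1.2 (add ¬b, ¬d):
        × closes — contains both b and ¬b.
  branch 2 (add ¬e, ¬a):
    × closes — contains both e and ¬e.
3 branches closed, 1 open.
An open branch gives a countermodel: a=true, b=true, c=false, d=true, e=true (unmentioned atoms arbitrary); the premises hold there but the conclusion fails.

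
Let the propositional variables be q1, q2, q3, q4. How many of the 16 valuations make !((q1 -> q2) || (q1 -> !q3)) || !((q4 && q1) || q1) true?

Initial set: {T (!((q1 -> q2) || (q1 -> !q3)) || !((q4 && q1) || q1))}.
T (!((q1 -> q2) || (q1 -> !q3)) || !((q4 && q1) || q1)): β-rule — branch into T !((q1 -> q2) || (q1 -> !q3))  //  T !((q4 && q1) || q1).
  branch 1 (add T !((q1 -> q2) || (q1 -> !q3))):
    T !((q1 -> q2) || (q1 -> !q3)): α-rule — add F (q1 -> q2), F (q1 -> !q3).
    F (q1 -> q2): α-rule — add T q1, F q2.
    F (q1 -> !q3): α-rule — add T q1, F !q3.
    ○ open, literals {q1=1, q2=0, q3=1}.
  branch 2 (add T !((q4 && q1) || q1)):
    T !((q4 && q1) || q1): α-rule — add F (q4 && q1), F q1.
    F (q4 && q1): β-rule — branch into F q4  //  F q1.
      branch 2.1 (add F q4):
        ○ open, literals {q1=0, q4=0}.
      branch 2.2 (add F q1):
        ○ open, literals {q1=0}.
0 branches closed, 3 open.
Each open branch fixes some atoms; the unmentioned ones are free. Counting distinct full assignments: branch {q1=1, q2=0, q3=1} (q4) contributes 2 new; branch {q1=0, q4=0} (q2, q3) contributes 4 new; branch {q1=0} (q2, q3, q4) contributes 4 new. Total: 10.

10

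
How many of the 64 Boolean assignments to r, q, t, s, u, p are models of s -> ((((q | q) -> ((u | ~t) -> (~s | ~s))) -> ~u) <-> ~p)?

48

Initial set: {T (s -> ((((q | q) -> ((u | ~t) -> (~s | ~s))) -> ~u) <-> ~p))}.
T (s -> ((((q | q) -> ((u | ~t) -> (~s | ~s))) -> ~u) <-> ~p)): β-rule — branch into F s  //  T ((((q | q) -> ((u | ~t) -> (~s | ~s))) -> ~u) <-> ~p).
  branch 1 (add F s):
    ○ open, literals {s=0}.
  branch 2 (add T ((((q | q) -> ((u | ~t) -> (~s | ~s))) -> ~u) <-> ~p)):
    T ((((q | q) -> ((u | ~t) -> (~s | ~s))) -> ~u) <-> ~p): β-rule — branch into T (((q | q) -> ((u | ~t) -> (~s | ~s))) -> ~u), T ~p  //  F (((q | q) -> ((u | ~t) -> (~s | ~s))) -> ~u), F ~p.
      branch 2.1 (add T (((q | q) -> ((u | ~t) -> (~s | ~s))) -> ~u), T ~p):
        T (((q | q) -> ((u | ~t) -> (~s | ~s))) -> ~u): β-rule — branch into F ((q | q) -> ((u | ~t) -> (~s | ~s)))  //  T ~u.
          branch 2.1.1 (add F ((q | q) -> ((u | ~t) -> (~s | ~s)))):
            F ((q | q) -> ((u | ~t) -> (~s | ~s))): α-rule — add T (q | q), F ((u | ~t) -> (~s | ~s)).
            F ((u | ~t) -> (~s | ~s)): α-rule — add T (u | ~t), F (~s | ~s).
            F (~s | ~s): α-rule — add F ~s, F ~s.
            T (q | q): β-rule — branch into T q  //  T q.
              branch 2.1.1.1 (add T q):
                T (u | ~t): β-rule — branch into T u  //  T ~t.
                  branch 2.1.1.1.1 (add T u):
                    ○ open, literals {p=0, q=1, s=1, u=1}.
                  branch 2.1.1.1.2 (add T ~t):
                    ○ open, literals {p=0, q=1, s=1, t=0}.
              branch 2.1.1.2 (add T q):
                T (u | ~t): β-rule — branch into T u  //  T ~t.
                  branch 2.1.1.2.1 (add T u):
                    ○ open, literals {p=0, q=1, s=1, u=1}.
                  branch 2.1.1.2.2 (add T ~t):
                    ○ open, literals {p=0, q=1, s=1, t=0}.
          branch 2.1.2 (add T ~u):
            ○ open, literals {p=0, u=0}.
      branch 2.2 (add F (((q | q) -> ((u | ~t) -> (~s | ~s))) -> ~u), F ~p):
        F (((q | q) -> ((u | ~t) -> (~s | ~s))) -> ~u): α-rule — add T ((q | q) -> ((u | ~t) -> (~s | ~s))), F ~u.
        T ((q | q) -> ((u | ~t) -> (~s | ~s))): β-rule — branch into F (q | q)  //  T ((u | ~t) -> (~s | ~s)).
          branch 2.2.1 (add F (q | q)):
            F (q | q): α-rule — add F q, F q.
            ○ open, literals {p=1, q=0, u=1}.
          branch 2.2.2 (add T ((u | ~t) -> (~s | ~s))):
            T ((u | ~t) -> (~s | ~s)): β-rule — branch into F (u | ~t)  //  T (~s | ~s).
              branch 2.2.2.1 (add F (u | ~t)):
                F (u | ~t): α-rule — add F u, F ~t.
                × closes — contains both u and ~u.
              branch 2.2.2.2 (add T (~s | ~s)):
                T (~s | ~s): β-rule — branch into T ~s  //  T ~s.
                  branch 2.2.2.2.1 (add T ~s):
                    ○ open, literals {p=1, s=0, u=1}.
                  branch 2.2.2.2.2 (add T ~s):
                    ○ open, literals {p=1, s=0, u=1}.
1 branch closed, 9 open.
Each open branch fixes some atoms; the unmentioned ones are free. Counting distinct full assignments: branch {s=0} (r, q, t, u, p) contributes 32 new; branch {p=0, q=1, s=1, u=1} (r, t) contributes 4 new; branch {p=0, q=1, s=1, t=0} (r, u) contributes 2 new; branch {p=0, q=1, s=1, u=1} (r, t) contributes 0 new; branch {p=0, q=1, s=1, t=0} (r, u) contributes 0 new; branch {p=0, u=0} (r, q, t, s) contributes 6 new; branch {p=1, q=0, u=1} (r, t, s) contributes 4 new; branch {p=1, s=0, u=1} (r, q, t) contributes 0 new; branch {p=1, s=0, u=1} (r, q, t) contributes 0 new. Total: 48.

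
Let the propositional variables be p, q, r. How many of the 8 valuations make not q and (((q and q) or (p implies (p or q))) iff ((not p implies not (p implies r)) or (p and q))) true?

2

Initial set: {(not q and (((q and q) or (p implies (p or q))) iff ((not p implies not (p implies r)) or (p and q))))}.
(not q and (((q and q) or (p implies (p or q))) iff ((not p implies not (p implies r)) or (p and q)))): α-rule — add not q, (((q and q) or (p implies (p or q))) iff ((not p implies not (p implies r)) or (p and q))).
(((q and q) or (p implies (p or q))) iff ((not p implies not (p implies r)) or (p and q))): β-rule — branch into ((q and q) or (p implies (p or q))), ((not p implies not (p implies r)) or (p and q))  //  not ((q and q) or (p implies (p or q))), not ((not p implies not (p implies r)) or (p and q)).
  branch 1 (add ((q and q) or (p implies (p or q))), ((not p implies not (p implies r)) or (p and q))):
    ((q and q) or (p implies (p or q))): β-rule — branch into (q and q)  //  (p implies (p or q)).
      branch 1.1 (add (q and q)):
        (q and q): α-rule — add q, q.
        × closes — contains both q and not q.
      branch 1.2 (add (p implies (p or q))):
        ((not p implies not (p implies r)) or (p and q)): β-rule — branch into (not p implies not (p implies r))  //  (p and q).
          branch 1.2.1 (add (not p implies not (p implies r))):
            (p implies (p or q)): β-rule — branch into not p  //  (p or q).
              branch 1.2.1.1 (add not p):
                (not p implies not (p implies r)): β-rule — branch into not not p  //  not (p implies r).
                  branch 1.2.1.1.1 (add not not p):
                    × closes — contains both p and not p.
                  branch 1.2.1.1.2 (add not (p implies r)):
                    not (p implies r): α-rule — add p, not r.
                    × closes — contains both p and not p.
              branch 1.2.1.2 (add (p or q)):
                (not p implies not (p implies r)): β-rule — branch into not not p  //  not (p implies r).
                  branch 1.2.1.2.1 (add not not p):
                    (p or q): β-rule — branch into p  //  q.
                      branch 1.2.1.2.1.1 (add p):
                        ○ open, literals {p=true, q=false}.
                      branch 1.2.1.2.1.2 (add q):
                        × closes — contains both q and not q.
                  branch 1.2.1.2.2 (add not (p implies r)):
                    not (p implies r): α-rule — add p, not r.
                    (p or q): β-rule — branch into p  //  q.
                      branch 1.2.1.2.2.1 (add p):
                        ○ open, literals {p=true, q=false, r=false}.
                      branch 1.2.1.2.2.2 (add q):
                        × closes — contains both q and not q.
          branch 1.2.2 (add (p and q)):
            (p and q): α-rule — add p, q.
            × closes — contains both q and not q.
  branch 2 (add not ((q and q) or (p implies (p or q))), not ((not p implies not (p implies r)) or (p and q))):
    not ((q and q) or (p implies (p or q))): α-rule — add not (q and q), not (p implies (p or q)).
    not ((not p implies not (p implies r)) or (p and q)): α-rule — add not (not p implies not (p implies r)), not (p and q).
    not (p implies (p or q)): α-rule — add p, not (p or q).
    not (not p implies not (p implies r)): α-rule — add not p, not not (p implies r).
    × closes — contains both p and not p.
7 branches closed, 2 open.
Each open branch fixes some atoms; the unmentioned ones are free. Counting distinct full assignments: branch {p=true, q=false} (r) contributes 2 new; branch {p=true, q=false, r=false} (none free) contributes 0 new. Total: 2.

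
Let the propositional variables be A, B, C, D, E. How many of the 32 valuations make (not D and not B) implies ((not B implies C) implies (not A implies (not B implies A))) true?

Initial set: {((not D and not B) implies ((not B implies C) implies (not A implies (not B implies A))))}.
((not D and not B) implies ((not B implies C) implies (not A implies (not B implies A)))): β-rule — branch into not (not D and not B)  //  ((not B implies C) implies (not A implies (not B implies A))).
  branch 1 (add not (not D and not B)):
    not (not D and not B): β-rule — branch into not not D  //  not not B.
      branch 1.1 (add not not D):
        ○ open, literals {D=true}.
      branch 1.2 (add not not B):
        ○ open, literals {B=true}.
  branch 2 (add ((not B implies C) implies (not A implies (not B implies A)))):
    ((not B implies C) implies (not A implies (not B implies A))): β-rule — branch into not (not B implies C)  //  (not A implies (not B implies A)).
      branch 2.1 (add not (not B implies C)):
        not (not B implies C): α-rule — add not B, not C.
        ○ open, literals {B=false, C=false}.
      branch 2.2 (add (not A implies (not B implies A))):
        (not A implies (not B implies A)): β-rule — branch into not not A  //  (not B implies A).
          branch 2.2.1 (add not not A):
            ○ open, literals {A=true}.
          branch 2.2.2 (add (not B implies A)):
            (not B implies A): β-rule — branch into not not B  //  A.
              branch 2.2.2.1 (add not not B):
                ○ open, literals {B=true}.
              branch 2.2.2.2 (add A):
                ○ open, literals {A=true}.
0 branches closed, 6 open.
Each open branch fixes some atoms; the unmentioned ones are free. Counting distinct full assignments: branch {D=true} (A, B, C, E) contributes 16 new; branch {B=true} (A, C, D, E) contributes 8 new; branch {B=false, C=false} (A, D, E) contributes 4 new; branch {A=true} (B, C, D, E) contributes 2 new; branch {B=true} (A, C, D, E) contributes 0 new; branch {A=true} (B, C, D, E) contributes 0 new. Total: 30.

30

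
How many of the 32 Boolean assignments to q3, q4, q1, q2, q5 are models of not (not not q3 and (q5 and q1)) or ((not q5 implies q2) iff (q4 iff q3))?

30

Initial set: {(not (not not q3 and (q5 and q1)) or ((not q5 implies q2) iff (q4 iff q3)))}.
(not (not not q3 and (q5 and q1)) or ((not q5 implies q2) iff (q4 iff q3))): β-rule — branch into not (not not q3 and (q5 and q1))  //  ((not q5 implies q2) iff (q4 iff q3)).
  branch 1 (add not (not not q3 and (q5 and q1))):
    not (not not q3 and (q5 and q1)): β-rule — branch into not not not q3  //  not (q5 and q1).
      branch 1.1 (add not not not q3):
        not not not q3: drop double negation, giving not q3.
        ○ open, literals {q3=false}.
      branch 1.2 (add not (q5 and q1)):
        not (q5 and q1): β-rule — branch into not q5  //  not q1.
          branch 1.2.1 (add not q5):
            ○ open, literals {q5=false}.
          branch 1.2.2 (add not q1):
            ○ open, literals {q1=false}.
  branch 2 (add ((not q5 implies q2) iff (q4 iff q3))):
    ((not q5 implies q2) iff (q4 iff q3)): β-rule — branch into (not q5 implies q2), (q4 iff q3)  //  not (not q5 implies q2), not (q4 iff q3).
      branch 2.1 (add (not q5 implies q2), (q4 iff q3)):
        (not q5 implies q2): β-rule — branch into not not q5  //  q2.
          branch 2.1.1 (add not not q5):
            (q4 iff q3): β-rule — branch into q4, q3  //  not q4, not q3.
              branch 2.1.1.1 (add q4, q3):
                ○ open, literals {q3=true, q4=true, q5=true}.
              branch 2.1.1.2 (add not q4, not q3):
                ○ open, literals {q3=false, q4=false, q5=true}.
          branch 2.1.2 (add q2):
            (q4 iff q3): β-rule — branch into q4, q3  //  not q4, not q3.
              branch 2.1.2.1 (add q4, q3):
                ○ open, literals {q2=true, q3=true, q4=true}.
              branch 2.1.2.2 (add not q4, not q3):
                ○ open, literals {q2=true, q3=false, q4=false}.
      branch 2.2 (add not (not q5 implies q2), not (q4 iff q3)):
        not (not q5 implies q2): α-rule — add not q5, not q2.
        not (q4 iff q3): β-rule — branch into q4, not q3  //  not q4, q3.
          branch 2.2.1 (add q4, not q3):
            ○ open, literals {q2=false, q3=false, q4=true, q5=false}.
          branch 2.2.2 (add not q4, q3):
            ○ open, literals {q2=false, q3=true, q4=false, q5=false}.
0 branches closed, 9 open.
Each open branch fixes some atoms; the unmentioned ones are free. Counting distinct full assignments: branch {q3=false} (q4, q1, q2, q5) contributes 16 new; branch {q5=false} (q3, q4, q1, q2) contributes 8 new; branch {q1=false} (q3, q4, q2, q5) contributes 4 new; branch {q3=true, q4=true, q5=true} (q1, q2) contributes 2 new; branch {q3=false, q4=false, q5=true} (q1, q2) contributes 0 new; branch {q2=true, q3=true, q4=true} (q1, q5) contributes 0 new; branch {q2=true, q3=false, q4=false} (q1, q5) contributes 0 new; branch {q2=false, q3=false, q4=true, q5=false} (q1) contributes 0 new; branch {q2=false, q3=true, q4=false, q5=false} (q1) contributes 0 new. Total: 30.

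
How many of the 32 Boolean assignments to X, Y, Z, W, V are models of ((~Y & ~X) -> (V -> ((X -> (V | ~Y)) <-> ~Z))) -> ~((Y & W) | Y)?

Initial set: {(((~Y & ~X) -> (V -> ((X -> (V | ~Y)) <-> ~Z))) -> ~((Y & W) | Y))}.
(((~Y & ~X) -> (V -> ((X -> (V | ~Y)) <-> ~Z))) -> ~((Y & W) | Y)): β-rule — branch into ~((~Y & ~X) -> (V -> ((X -> (V | ~Y)) <-> ~Z)))  //  ~((Y & W) | Y).
  branch 1 (add ~((~Y & ~X) -> (V -> ((X -> (V | ~Y)) <-> ~Z)))):
    ~((~Y & ~X) -> (V -> ((X -> (V | ~Y)) <-> ~Z))): α-rule — add (~Y & ~X), ~(V -> ((X -> (V | ~Y)) <-> ~Z)).
    (~Y & ~X): α-rule — add ~Y, ~X.
    ~(V -> ((X -> (V | ~Y)) <-> ~Z)): α-rule — add V, ~((X -> (V | ~Y)) <-> ~Z).
    ~((X -> (V | ~Y)) <-> ~Z): β-rule — branch into (X -> (V | ~Y)), ~~Z  //  ~(X -> (V | ~Y)), ~Z.
      branch 1.1 (add (X -> (V | ~Y)), ~~Z):
        (X -> (V | ~Y)): β-rule — branch into ~X  //  (V | ~Y).
          branch 1.1.1 (add ~X):
            ○ open, literals {V=T, X=F, Y=F, Z=T}.
          branch 1.1.2 (add (V | ~Y)):
            (V | ~Y): β-rule — branch into V  //  ~Y.
              branch 1.1.2.1 (add V):
                ○ open, literals {V=T, X=F, Y=F, Z=T}.
              branch 1.1.2.2 (add ~Y):
                ○ open, literals {V=T, X=F, Y=F, Z=T}.
      branch 1.2 (add ~(X -> (V | ~Y)), ~Z):
        ~(X -> (V | ~Y)): α-rule — add X, ~(V | ~Y).
        × closes — contains both X and ~X.
  branch 2 (add ~((Y & W) | Y)):
    ~((Y & W) | Y): α-rule — add ~(Y & W), ~Y.
    ~(Y & W): β-rule — branch into ~Y  //  ~W.
      branch 2.1 (add ~Y):
        ○ open, literals {Y=F}.
      branch 2.2 (add ~W):
        ○ open, literals {W=F, Y=F}.
1 branch closed, 5 open.
Each open branch fixes some atoms; the unmentioned ones are free. Counting distinct full assignments: branch {V=T, X=F, Y=F, Z=T} (W) contributes 2 new; branch {V=T, X=F, Y=F, Z=T} (W) contributes 0 new; branch {V=T, X=F, Y=F, Z=T} (W) contributes 0 new; branch {Y=F} (X, Z, W, V) contributes 14 new; branch {W=F, Y=F} (X, Z, V) contributes 0 new. Total: 16.

16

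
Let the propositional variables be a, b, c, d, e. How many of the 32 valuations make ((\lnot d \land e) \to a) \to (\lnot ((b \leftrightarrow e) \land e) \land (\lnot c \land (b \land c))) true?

Initial set: {(((\lnot d \land e) \to a) \to (\lnot ((b \leftrightarrow e) \land e) \land (\lnot c \land (b \land c))))}.
(((\lnot d \land e) \to a) \to (\lnot ((b \leftrightarrow e) \land e) \land (\lnot c \land (b \land c)))): β-rule — branch into \lnot ((\lnot d \land e) \to a)  //  (\lnot ((b \leftrightarrow e) \land e) \land (\lnot c \land (b \land c))).
  branch 1 (add \lnot ((\lnot d \land e) \to a)):
    \lnot ((\lnot d \land e) \to a): α-rule — add (\lnot d \land e), \lnot a.
    (\lnot d \land e): α-rule — add \lnot d, e.
    ○ open, literals {a=false, d=false, e=true}.
  branch 2 (add (\lnot ((b \leftrightarrow e) \land e) \land (\lnot c \land (b \land c)))):
    (\lnot ((b \leftrightarrow e) \land e) \land (\lnot c \land (b \land c))): α-rule — add \lnot ((b \leftrightarrow e) \land e), (\lnot c \land (b \land c)).
    (\lnot c \land (b \land c)): α-rule — add \lnot c, (b \land c).
    (b \land c): α-rule — add b, c.
    × closes — contains both c and \lnot c.
1 branch closed, 1 open.
Each open branch fixes some atoms; the unmentioned ones are free. Counting distinct full assignments: branch {a=false, d=false, e=true} (b, c) contributes 4 new. Total: 4.

4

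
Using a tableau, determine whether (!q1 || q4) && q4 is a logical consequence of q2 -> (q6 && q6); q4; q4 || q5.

Initial set: {T (q2 -> (q6 && q6)); T q4; T (q4 || q5); F ((!q1 || q4) && q4)}.
T (q2 -> (q6 && q6)): β-rule — branch into F q2  //  T (q6 && q6).
  branch 1 (add F q2):
    T (q4 || q5): β-rule — branch into T q4  //  T q5.
      branch 1.1 (add T q4):
        F ((!q1 || q4) && q4): β-rule — branch into F (!q1 || q4)  //  F q4.
          branch 1.1.1 (add F (!q1 || q4)):
            F (!q1 || q4): α-rule — add F !q1, F q4.
            × closes — contains both q4 and !q4.
          branch 1.1.2 (add F q4):
            × closes — contains both q4 and !q4.
      branch 1.2 (add T q5):
        F ((!q1 || q4) && q4): β-rule — branch into F (!q1 || q4)  //  F q4.
          branch 1.2.1 (add F (!q1 || q4)):
            F (!q1 || q4): α-rule — add F !q1, F q4.
            × closes — contains both q4 and !q4.
          branch 1.2.2 (add F q4):
            × closes — contains both q4 and !q4.
  branch 2 (add T (q6 && q6)):
    T (q6 && q6): α-rule — add T q6, T q6.
    T (q4 || q5): β-rule — branch into T q4  //  T q5.
      branch 2.1 (add T q4):
        F ((!q1 || q4) && q4): β-rule — branch into F (!q1 || q4)  //  F q4.
          branch 2.1.1 (add F (!q1 || q4)):
            F (!q1 || q4): α-rule — add F !q1, F q4.
            × closes — contains both q4 and !q4.
          branch 2.1.2 (add F q4):
            × closes — contains both q4 and !q4.
      branch 2.2 (add T q5):
        F ((!q1 || q4) && q4): β-rule — branch into F (!q1 || q4)  //  F q4.
          branch 2.2.1 (add F (!q1 || q4)):
            F (!q1 || q4): α-rule — add F !q1, F q4.
            × closes — contains both q4 and !q4.
          branch 2.2.2 (add F q4):
            × closes — contains both q4 and !q4.
All 8 branches close.
Every branch closed, so the premises entail the conclusion.

Yes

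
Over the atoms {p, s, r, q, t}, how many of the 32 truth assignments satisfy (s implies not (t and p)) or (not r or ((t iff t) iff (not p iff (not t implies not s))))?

Initial set: {((s implies not (t and p)) or (not r or ((t iff t) iff (not p iff (not t implies not s)))))}.
((s implies not (t and p)) or (not r or ((t iff t) iff (not p iff (not t implies not s))))): β-rule — branch into (s implies not (t and p))  //  (not r or ((t iff t) iff (not p iff (not t implies not s)))).
  branch 1 (add (s implies not (t and p))):
    (s implies not (t and p)): β-rule — branch into not s  //  not (t and p).
      branch 1.1 (add not s):
        ○ open, literals {s=false}.
      branch 1.2 (add not (t and p)):
        not (t and p): β-rule — branch into not t  //  not p.
          branch 1.2.1 (add not t):
            ○ open, literals {t=false}.
          branch 1.2.2 (add not p):
            ○ open, literals {p=false}.
  branch 2 (add (not r or ((t iff t) iff (not p iff (not t implies not s))))):
    (not r or ((t iff t) iff (not p iff (not t implies not s)))): β-rule — branch into not r  //  ((t iff t) iff (not p iff (not t implies not s))).
      branch 2.1 (add not r):
        ○ open, literals {r=false}.
      branch 2.2 (add ((t iff t) iff (not p iff (not t implies not s)))):
        ((t iff t) iff (not p iff (not t implies not s))): β-rule — branch into (t iff t), (not p iff (not t implies not s))  //  not (t iff t), not (not p iff (not t implies not s)).
          branch 2.2.1 (add (t iff t), (not p iff (not t implies not s))):
            (t iff t): β-rule — branch into t, t  //  not t, not t.
              branch 2.2.1.1 (add t, t):
                (not p iff (not t implies not s)): β-rule — branch into not p, (not t implies not s)  //  not not p, not (not t implies not s).
                  branch 2.2.1.1.1 (add not p, (not t implies not s)):
                    (not t implies not s): β-rule — branch into not not t  //  not s.
                      branch 2.2.1.1.1.1 (add not not t):
                        ○ open, literals {p=false, t=true}.
                      branch 2.2.1.1.1.2 (add not s):
                        ○ open, literals {p=false, s=false, t=true}.
                  branch 2.2.1.1.2 (add not not p, not (not t implies not s)):
                    not (not t implies not s): α-rule — add not t, not not s.
                    × closes — contains both t and not t.
              branch 2.2.1.2 (add not t, not t):
                (not p iff (not t implies not s)): β-rule — branch into not p, (not t implies not s)  //  not not p, not (not t implies not s).
                  branch 2.2.1.2.1 (add not p, (not t implies not s)):
                    (not t implies not s): β-rule — branch into not not t  //  not s.
                      branch 2.2.1.2.1.1 (add not not t):
                        × closes — contains both t and not t.
                      branch 2.2.1.2.1.2 (add not s):
                        ○ open, literals {p=false, s=false, t=false}.
                  branch 2.2.1.2.2 (add not not p, not (not t implies not s)):
                    not (not t implies not s): α-rule — add not t, not not s.
                    ○ open, literals {p=true, s=true, t=false}.
          branch 2.2.2 (add not (t iff t), not (not p iff (not t implies not s))):
            not (t iff t): β-rule — branch into t, not t  //  not t, t.
              branch 2.2.2.1 (add t, not t):
                × closes — contains both t and not t.
              branch 2.2.2.2 (add not t, t):
                × closes — contains both t and not t.
4 branches closed, 8 open.
Each open branch fixes some atoms; the unmentioned ones are free. Counting distinct full assignments: branch {s=false} (p, r, q, t) contributes 16 new; branch {t=false} (p, s, r, q) contributes 8 new; branch {p=false} (s, r, q, t) contributes 4 new; branch {r=false} (p, s, q, t) contributes 2 new; branch {p=false, t=true} (s, r, q) contributes 0 new; branch {p=false, s=false, t=true} (r, q) contributes 0 new; branch {p=false, s=false, t=false} (r, q) contributes 0 new; branch {p=true, s=true, t=false} (r, q) contributes 0 new. Total: 30.

30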